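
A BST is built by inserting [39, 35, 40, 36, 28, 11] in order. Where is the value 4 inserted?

Starting tree (level order): [39, 35, 40, 28, 36, None, None, 11]
Insertion path: 39 -> 35 -> 28 -> 11
Result: insert 4 as left child of 11
Final tree (level order): [39, 35, 40, 28, 36, None, None, 11, None, None, None, 4]


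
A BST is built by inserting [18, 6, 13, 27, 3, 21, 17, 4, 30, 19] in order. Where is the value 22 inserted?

Starting tree (level order): [18, 6, 27, 3, 13, 21, 30, None, 4, None, 17, 19]
Insertion path: 18 -> 27 -> 21
Result: insert 22 as right child of 21
Final tree (level order): [18, 6, 27, 3, 13, 21, 30, None, 4, None, 17, 19, 22]


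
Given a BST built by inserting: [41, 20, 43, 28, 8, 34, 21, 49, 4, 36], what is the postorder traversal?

Tree insertion order: [41, 20, 43, 28, 8, 34, 21, 49, 4, 36]
Tree (level-order array): [41, 20, 43, 8, 28, None, 49, 4, None, 21, 34, None, None, None, None, None, None, None, 36]
Postorder traversal: [4, 8, 21, 36, 34, 28, 20, 49, 43, 41]


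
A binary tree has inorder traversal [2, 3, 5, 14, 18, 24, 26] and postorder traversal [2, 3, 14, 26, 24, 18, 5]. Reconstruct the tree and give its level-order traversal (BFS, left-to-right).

Inorder:   [2, 3, 5, 14, 18, 24, 26]
Postorder: [2, 3, 14, 26, 24, 18, 5]
Algorithm: postorder visits root last, so walk postorder right-to-left;
each value is the root of the current inorder slice — split it at that
value, recurse on the right subtree first, then the left.
Recursive splits:
  root=5; inorder splits into left=[2, 3], right=[14, 18, 24, 26]
  root=18; inorder splits into left=[14], right=[24, 26]
  root=24; inorder splits into left=[], right=[26]
  root=26; inorder splits into left=[], right=[]
  root=14; inorder splits into left=[], right=[]
  root=3; inorder splits into left=[2], right=[]
  root=2; inorder splits into left=[], right=[]
Reconstructed level-order: [5, 3, 18, 2, 14, 24, 26]


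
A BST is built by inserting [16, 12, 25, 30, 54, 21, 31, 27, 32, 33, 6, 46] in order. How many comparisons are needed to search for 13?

Search path for 13: 16 -> 12
Found: False
Comparisons: 2


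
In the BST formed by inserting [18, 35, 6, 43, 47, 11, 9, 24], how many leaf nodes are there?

Tree built from: [18, 35, 6, 43, 47, 11, 9, 24]
Tree (level-order array): [18, 6, 35, None, 11, 24, 43, 9, None, None, None, None, 47]
Rule: A leaf has 0 children.
Per-node child counts:
  node 18: 2 child(ren)
  node 6: 1 child(ren)
  node 11: 1 child(ren)
  node 9: 0 child(ren)
  node 35: 2 child(ren)
  node 24: 0 child(ren)
  node 43: 1 child(ren)
  node 47: 0 child(ren)
Matching nodes: [9, 24, 47]
Count of leaf nodes: 3


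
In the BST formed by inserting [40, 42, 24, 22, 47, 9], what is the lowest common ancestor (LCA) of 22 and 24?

Tree insertion order: [40, 42, 24, 22, 47, 9]
Tree (level-order array): [40, 24, 42, 22, None, None, 47, 9]
In a BST, the LCA of p=22, q=24 is the first node v on the
root-to-leaf path with p <= v <= q (go left if both < v, right if both > v).
Walk from root:
  at 40: both 22 and 24 < 40, go left
  at 24: 22 <= 24 <= 24, this is the LCA
LCA = 24


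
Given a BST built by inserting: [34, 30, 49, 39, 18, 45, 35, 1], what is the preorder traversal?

Tree insertion order: [34, 30, 49, 39, 18, 45, 35, 1]
Tree (level-order array): [34, 30, 49, 18, None, 39, None, 1, None, 35, 45]
Preorder traversal: [34, 30, 18, 1, 49, 39, 35, 45]


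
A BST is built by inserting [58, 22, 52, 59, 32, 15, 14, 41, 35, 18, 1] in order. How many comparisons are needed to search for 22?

Search path for 22: 58 -> 22
Found: True
Comparisons: 2


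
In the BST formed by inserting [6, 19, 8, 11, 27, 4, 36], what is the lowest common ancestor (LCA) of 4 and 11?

Tree insertion order: [6, 19, 8, 11, 27, 4, 36]
Tree (level-order array): [6, 4, 19, None, None, 8, 27, None, 11, None, 36]
In a BST, the LCA of p=4, q=11 is the first node v on the
root-to-leaf path with p <= v <= q (go left if both < v, right if both > v).
Walk from root:
  at 6: 4 <= 6 <= 11, this is the LCA
LCA = 6


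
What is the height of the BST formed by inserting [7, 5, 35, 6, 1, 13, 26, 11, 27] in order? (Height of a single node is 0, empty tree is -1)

Insertion order: [7, 5, 35, 6, 1, 13, 26, 11, 27]
Tree (level-order array): [7, 5, 35, 1, 6, 13, None, None, None, None, None, 11, 26, None, None, None, 27]
Compute height bottom-up (empty subtree = -1):
  height(1) = 1 + max(-1, -1) = 0
  height(6) = 1 + max(-1, -1) = 0
  height(5) = 1 + max(0, 0) = 1
  height(11) = 1 + max(-1, -1) = 0
  height(27) = 1 + max(-1, -1) = 0
  height(26) = 1 + max(-1, 0) = 1
  height(13) = 1 + max(0, 1) = 2
  height(35) = 1 + max(2, -1) = 3
  height(7) = 1 + max(1, 3) = 4
Height = 4


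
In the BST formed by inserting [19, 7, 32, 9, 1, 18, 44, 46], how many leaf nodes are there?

Tree built from: [19, 7, 32, 9, 1, 18, 44, 46]
Tree (level-order array): [19, 7, 32, 1, 9, None, 44, None, None, None, 18, None, 46]
Rule: A leaf has 0 children.
Per-node child counts:
  node 19: 2 child(ren)
  node 7: 2 child(ren)
  node 1: 0 child(ren)
  node 9: 1 child(ren)
  node 18: 0 child(ren)
  node 32: 1 child(ren)
  node 44: 1 child(ren)
  node 46: 0 child(ren)
Matching nodes: [1, 18, 46]
Count of leaf nodes: 3


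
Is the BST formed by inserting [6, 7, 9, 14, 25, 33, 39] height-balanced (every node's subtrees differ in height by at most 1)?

Tree (level-order array): [6, None, 7, None, 9, None, 14, None, 25, None, 33, None, 39]
Definition: a tree is height-balanced if, at every node, |h(left) - h(right)| <= 1 (empty subtree has height -1).
Bottom-up per-node check:
  node 39: h_left=-1, h_right=-1, diff=0 [OK], height=0
  node 33: h_left=-1, h_right=0, diff=1 [OK], height=1
  node 25: h_left=-1, h_right=1, diff=2 [FAIL (|-1-1|=2 > 1)], height=2
  node 14: h_left=-1, h_right=2, diff=3 [FAIL (|-1-2|=3 > 1)], height=3
  node 9: h_left=-1, h_right=3, diff=4 [FAIL (|-1-3|=4 > 1)], height=4
  node 7: h_left=-1, h_right=4, diff=5 [FAIL (|-1-4|=5 > 1)], height=5
  node 6: h_left=-1, h_right=5, diff=6 [FAIL (|-1-5|=6 > 1)], height=6
Node 25 violates the condition: |-1 - 1| = 2 > 1.
Result: Not balanced


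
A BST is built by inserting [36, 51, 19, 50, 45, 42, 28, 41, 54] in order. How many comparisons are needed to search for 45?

Search path for 45: 36 -> 51 -> 50 -> 45
Found: True
Comparisons: 4


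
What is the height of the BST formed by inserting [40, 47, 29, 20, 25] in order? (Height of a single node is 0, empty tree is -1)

Insertion order: [40, 47, 29, 20, 25]
Tree (level-order array): [40, 29, 47, 20, None, None, None, None, 25]
Compute height bottom-up (empty subtree = -1):
  height(25) = 1 + max(-1, -1) = 0
  height(20) = 1 + max(-1, 0) = 1
  height(29) = 1 + max(1, -1) = 2
  height(47) = 1 + max(-1, -1) = 0
  height(40) = 1 + max(2, 0) = 3
Height = 3


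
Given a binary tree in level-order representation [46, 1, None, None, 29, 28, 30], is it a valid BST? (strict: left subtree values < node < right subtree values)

Level-order array: [46, 1, None, None, 29, 28, 30]
Validate using subtree bounds (lo, hi): at each node, require lo < value < hi,
then recurse left with hi=value and right with lo=value.
Preorder trace (stopping at first violation):
  at node 46 with bounds (-inf, +inf): OK
  at node 1 with bounds (-inf, 46): OK
  at node 29 with bounds (1, 46): OK
  at node 28 with bounds (1, 29): OK
  at node 30 with bounds (29, 46): OK
No violation found at any node.
Result: Valid BST


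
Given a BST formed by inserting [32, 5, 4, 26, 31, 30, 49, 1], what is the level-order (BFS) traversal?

Tree insertion order: [32, 5, 4, 26, 31, 30, 49, 1]
Tree (level-order array): [32, 5, 49, 4, 26, None, None, 1, None, None, 31, None, None, 30]
BFS from the root, enqueuing left then right child of each popped node:
  queue [32] -> pop 32, enqueue [5, 49], visited so far: [32]
  queue [5, 49] -> pop 5, enqueue [4, 26], visited so far: [32, 5]
  queue [49, 4, 26] -> pop 49, enqueue [none], visited so far: [32, 5, 49]
  queue [4, 26] -> pop 4, enqueue [1], visited so far: [32, 5, 49, 4]
  queue [26, 1] -> pop 26, enqueue [31], visited so far: [32, 5, 49, 4, 26]
  queue [1, 31] -> pop 1, enqueue [none], visited so far: [32, 5, 49, 4, 26, 1]
  queue [31] -> pop 31, enqueue [30], visited so far: [32, 5, 49, 4, 26, 1, 31]
  queue [30] -> pop 30, enqueue [none], visited so far: [32, 5, 49, 4, 26, 1, 31, 30]
Result: [32, 5, 49, 4, 26, 1, 31, 30]


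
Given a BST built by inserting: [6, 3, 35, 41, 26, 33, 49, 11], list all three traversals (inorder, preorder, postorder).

Tree insertion order: [6, 3, 35, 41, 26, 33, 49, 11]
Tree (level-order array): [6, 3, 35, None, None, 26, 41, 11, 33, None, 49]
Inorder (L, root, R): [3, 6, 11, 26, 33, 35, 41, 49]
Preorder (root, L, R): [6, 3, 35, 26, 11, 33, 41, 49]
Postorder (L, R, root): [3, 11, 33, 26, 49, 41, 35, 6]


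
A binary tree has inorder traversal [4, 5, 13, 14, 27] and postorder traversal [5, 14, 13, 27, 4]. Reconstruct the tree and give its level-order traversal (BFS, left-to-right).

Inorder:   [4, 5, 13, 14, 27]
Postorder: [5, 14, 13, 27, 4]
Algorithm: postorder visits root last, so walk postorder right-to-left;
each value is the root of the current inorder slice — split it at that
value, recurse on the right subtree first, then the left.
Recursive splits:
  root=4; inorder splits into left=[], right=[5, 13, 14, 27]
  root=27; inorder splits into left=[5, 13, 14], right=[]
  root=13; inorder splits into left=[5], right=[14]
  root=14; inorder splits into left=[], right=[]
  root=5; inorder splits into left=[], right=[]
Reconstructed level-order: [4, 27, 13, 5, 14]


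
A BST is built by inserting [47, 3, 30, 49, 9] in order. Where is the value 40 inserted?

Starting tree (level order): [47, 3, 49, None, 30, None, None, 9]
Insertion path: 47 -> 3 -> 30
Result: insert 40 as right child of 30
Final tree (level order): [47, 3, 49, None, 30, None, None, 9, 40]


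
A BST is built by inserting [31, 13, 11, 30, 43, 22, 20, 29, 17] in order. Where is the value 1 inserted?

Starting tree (level order): [31, 13, 43, 11, 30, None, None, None, None, 22, None, 20, 29, 17]
Insertion path: 31 -> 13 -> 11
Result: insert 1 as left child of 11
Final tree (level order): [31, 13, 43, 11, 30, None, None, 1, None, 22, None, None, None, 20, 29, 17]


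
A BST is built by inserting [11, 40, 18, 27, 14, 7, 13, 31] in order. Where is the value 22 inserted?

Starting tree (level order): [11, 7, 40, None, None, 18, None, 14, 27, 13, None, None, 31]
Insertion path: 11 -> 40 -> 18 -> 27
Result: insert 22 as left child of 27
Final tree (level order): [11, 7, 40, None, None, 18, None, 14, 27, 13, None, 22, 31]


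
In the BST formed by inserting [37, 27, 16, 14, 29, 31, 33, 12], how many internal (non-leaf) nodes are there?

Tree built from: [37, 27, 16, 14, 29, 31, 33, 12]
Tree (level-order array): [37, 27, None, 16, 29, 14, None, None, 31, 12, None, None, 33]
Rule: An internal node has at least one child.
Per-node child counts:
  node 37: 1 child(ren)
  node 27: 2 child(ren)
  node 16: 1 child(ren)
  node 14: 1 child(ren)
  node 12: 0 child(ren)
  node 29: 1 child(ren)
  node 31: 1 child(ren)
  node 33: 0 child(ren)
Matching nodes: [37, 27, 16, 14, 29, 31]
Count of internal (non-leaf) nodes: 6


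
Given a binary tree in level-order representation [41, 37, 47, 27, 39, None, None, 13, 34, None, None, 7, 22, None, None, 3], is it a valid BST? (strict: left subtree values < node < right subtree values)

Level-order array: [41, 37, 47, 27, 39, None, None, 13, 34, None, None, 7, 22, None, None, 3]
Validate using subtree bounds (lo, hi): at each node, require lo < value < hi,
then recurse left with hi=value and right with lo=value.
Preorder trace (stopping at first violation):
  at node 41 with bounds (-inf, +inf): OK
  at node 37 with bounds (-inf, 41): OK
  at node 27 with bounds (-inf, 37): OK
  at node 13 with bounds (-inf, 27): OK
  at node 7 with bounds (-inf, 13): OK
  at node 3 with bounds (-inf, 7): OK
  at node 22 with bounds (13, 27): OK
  at node 34 with bounds (27, 37): OK
  at node 39 with bounds (37, 41): OK
  at node 47 with bounds (41, +inf): OK
No violation found at any node.
Result: Valid BST


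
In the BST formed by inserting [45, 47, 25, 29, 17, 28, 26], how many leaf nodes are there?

Tree built from: [45, 47, 25, 29, 17, 28, 26]
Tree (level-order array): [45, 25, 47, 17, 29, None, None, None, None, 28, None, 26]
Rule: A leaf has 0 children.
Per-node child counts:
  node 45: 2 child(ren)
  node 25: 2 child(ren)
  node 17: 0 child(ren)
  node 29: 1 child(ren)
  node 28: 1 child(ren)
  node 26: 0 child(ren)
  node 47: 0 child(ren)
Matching nodes: [17, 26, 47]
Count of leaf nodes: 3


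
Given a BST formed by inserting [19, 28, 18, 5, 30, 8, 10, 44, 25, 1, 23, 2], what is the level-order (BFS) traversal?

Tree insertion order: [19, 28, 18, 5, 30, 8, 10, 44, 25, 1, 23, 2]
Tree (level-order array): [19, 18, 28, 5, None, 25, 30, 1, 8, 23, None, None, 44, None, 2, None, 10]
BFS from the root, enqueuing left then right child of each popped node:
  queue [19] -> pop 19, enqueue [18, 28], visited so far: [19]
  queue [18, 28] -> pop 18, enqueue [5], visited so far: [19, 18]
  queue [28, 5] -> pop 28, enqueue [25, 30], visited so far: [19, 18, 28]
  queue [5, 25, 30] -> pop 5, enqueue [1, 8], visited so far: [19, 18, 28, 5]
  queue [25, 30, 1, 8] -> pop 25, enqueue [23], visited so far: [19, 18, 28, 5, 25]
  queue [30, 1, 8, 23] -> pop 30, enqueue [44], visited so far: [19, 18, 28, 5, 25, 30]
  queue [1, 8, 23, 44] -> pop 1, enqueue [2], visited so far: [19, 18, 28, 5, 25, 30, 1]
  queue [8, 23, 44, 2] -> pop 8, enqueue [10], visited so far: [19, 18, 28, 5, 25, 30, 1, 8]
  queue [23, 44, 2, 10] -> pop 23, enqueue [none], visited so far: [19, 18, 28, 5, 25, 30, 1, 8, 23]
  queue [44, 2, 10] -> pop 44, enqueue [none], visited so far: [19, 18, 28, 5, 25, 30, 1, 8, 23, 44]
  queue [2, 10] -> pop 2, enqueue [none], visited so far: [19, 18, 28, 5, 25, 30, 1, 8, 23, 44, 2]
  queue [10] -> pop 10, enqueue [none], visited so far: [19, 18, 28, 5, 25, 30, 1, 8, 23, 44, 2, 10]
Result: [19, 18, 28, 5, 25, 30, 1, 8, 23, 44, 2, 10]


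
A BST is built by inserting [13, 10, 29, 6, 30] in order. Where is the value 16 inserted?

Starting tree (level order): [13, 10, 29, 6, None, None, 30]
Insertion path: 13 -> 29
Result: insert 16 as left child of 29
Final tree (level order): [13, 10, 29, 6, None, 16, 30]


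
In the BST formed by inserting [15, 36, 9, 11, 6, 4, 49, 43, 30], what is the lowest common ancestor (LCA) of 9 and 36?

Tree insertion order: [15, 36, 9, 11, 6, 4, 49, 43, 30]
Tree (level-order array): [15, 9, 36, 6, 11, 30, 49, 4, None, None, None, None, None, 43]
In a BST, the LCA of p=9, q=36 is the first node v on the
root-to-leaf path with p <= v <= q (go left if both < v, right if both > v).
Walk from root:
  at 15: 9 <= 15 <= 36, this is the LCA
LCA = 15


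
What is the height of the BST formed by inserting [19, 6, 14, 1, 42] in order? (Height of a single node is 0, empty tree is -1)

Insertion order: [19, 6, 14, 1, 42]
Tree (level-order array): [19, 6, 42, 1, 14]
Compute height bottom-up (empty subtree = -1):
  height(1) = 1 + max(-1, -1) = 0
  height(14) = 1 + max(-1, -1) = 0
  height(6) = 1 + max(0, 0) = 1
  height(42) = 1 + max(-1, -1) = 0
  height(19) = 1 + max(1, 0) = 2
Height = 2


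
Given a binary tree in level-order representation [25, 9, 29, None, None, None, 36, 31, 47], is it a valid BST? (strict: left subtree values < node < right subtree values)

Level-order array: [25, 9, 29, None, None, None, 36, 31, 47]
Validate using subtree bounds (lo, hi): at each node, require lo < value < hi,
then recurse left with hi=value and right with lo=value.
Preorder trace (stopping at first violation):
  at node 25 with bounds (-inf, +inf): OK
  at node 9 with bounds (-inf, 25): OK
  at node 29 with bounds (25, +inf): OK
  at node 36 with bounds (29, +inf): OK
  at node 31 with bounds (29, 36): OK
  at node 47 with bounds (36, +inf): OK
No violation found at any node.
Result: Valid BST


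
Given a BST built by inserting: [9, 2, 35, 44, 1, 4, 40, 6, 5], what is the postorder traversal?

Tree insertion order: [9, 2, 35, 44, 1, 4, 40, 6, 5]
Tree (level-order array): [9, 2, 35, 1, 4, None, 44, None, None, None, 6, 40, None, 5]
Postorder traversal: [1, 5, 6, 4, 2, 40, 44, 35, 9]


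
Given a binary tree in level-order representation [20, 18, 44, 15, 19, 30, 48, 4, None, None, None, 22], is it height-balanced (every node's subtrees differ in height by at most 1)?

Tree (level-order array): [20, 18, 44, 15, 19, 30, 48, 4, None, None, None, 22]
Definition: a tree is height-balanced if, at every node, |h(left) - h(right)| <= 1 (empty subtree has height -1).
Bottom-up per-node check:
  node 4: h_left=-1, h_right=-1, diff=0 [OK], height=0
  node 15: h_left=0, h_right=-1, diff=1 [OK], height=1
  node 19: h_left=-1, h_right=-1, diff=0 [OK], height=0
  node 18: h_left=1, h_right=0, diff=1 [OK], height=2
  node 22: h_left=-1, h_right=-1, diff=0 [OK], height=0
  node 30: h_left=0, h_right=-1, diff=1 [OK], height=1
  node 48: h_left=-1, h_right=-1, diff=0 [OK], height=0
  node 44: h_left=1, h_right=0, diff=1 [OK], height=2
  node 20: h_left=2, h_right=2, diff=0 [OK], height=3
All nodes satisfy the balance condition.
Result: Balanced


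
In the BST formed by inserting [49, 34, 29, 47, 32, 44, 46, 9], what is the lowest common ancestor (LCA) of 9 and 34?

Tree insertion order: [49, 34, 29, 47, 32, 44, 46, 9]
Tree (level-order array): [49, 34, None, 29, 47, 9, 32, 44, None, None, None, None, None, None, 46]
In a BST, the LCA of p=9, q=34 is the first node v on the
root-to-leaf path with p <= v <= q (go left if both < v, right if both > v).
Walk from root:
  at 49: both 9 and 34 < 49, go left
  at 34: 9 <= 34 <= 34, this is the LCA
LCA = 34


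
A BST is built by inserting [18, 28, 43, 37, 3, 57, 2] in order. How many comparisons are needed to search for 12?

Search path for 12: 18 -> 3
Found: False
Comparisons: 2


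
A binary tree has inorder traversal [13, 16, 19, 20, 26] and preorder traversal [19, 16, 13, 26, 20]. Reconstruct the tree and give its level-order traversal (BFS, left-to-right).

Inorder:  [13, 16, 19, 20, 26]
Preorder: [19, 16, 13, 26, 20]
Algorithm: preorder visits root first, so consume preorder in order;
for each root, split the current inorder slice at that value into
left-subtree inorder and right-subtree inorder, then recurse.
Recursive splits:
  root=19; inorder splits into left=[13, 16], right=[20, 26]
  root=16; inorder splits into left=[13], right=[]
  root=13; inorder splits into left=[], right=[]
  root=26; inorder splits into left=[20], right=[]
  root=20; inorder splits into left=[], right=[]
Reconstructed level-order: [19, 16, 26, 13, 20]


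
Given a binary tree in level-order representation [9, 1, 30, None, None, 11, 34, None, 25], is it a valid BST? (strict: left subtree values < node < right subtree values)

Level-order array: [9, 1, 30, None, None, 11, 34, None, 25]
Validate using subtree bounds (lo, hi): at each node, require lo < value < hi,
then recurse left with hi=value and right with lo=value.
Preorder trace (stopping at first violation):
  at node 9 with bounds (-inf, +inf): OK
  at node 1 with bounds (-inf, 9): OK
  at node 30 with bounds (9, +inf): OK
  at node 11 with bounds (9, 30): OK
  at node 25 with bounds (11, 30): OK
  at node 34 with bounds (30, +inf): OK
No violation found at any node.
Result: Valid BST


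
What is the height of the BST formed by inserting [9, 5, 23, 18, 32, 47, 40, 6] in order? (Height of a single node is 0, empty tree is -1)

Insertion order: [9, 5, 23, 18, 32, 47, 40, 6]
Tree (level-order array): [9, 5, 23, None, 6, 18, 32, None, None, None, None, None, 47, 40]
Compute height bottom-up (empty subtree = -1):
  height(6) = 1 + max(-1, -1) = 0
  height(5) = 1 + max(-1, 0) = 1
  height(18) = 1 + max(-1, -1) = 0
  height(40) = 1 + max(-1, -1) = 0
  height(47) = 1 + max(0, -1) = 1
  height(32) = 1 + max(-1, 1) = 2
  height(23) = 1 + max(0, 2) = 3
  height(9) = 1 + max(1, 3) = 4
Height = 4


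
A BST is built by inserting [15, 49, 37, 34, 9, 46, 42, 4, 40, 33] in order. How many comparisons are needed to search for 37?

Search path for 37: 15 -> 49 -> 37
Found: True
Comparisons: 3


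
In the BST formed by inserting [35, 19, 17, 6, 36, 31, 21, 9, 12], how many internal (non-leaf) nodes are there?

Tree built from: [35, 19, 17, 6, 36, 31, 21, 9, 12]
Tree (level-order array): [35, 19, 36, 17, 31, None, None, 6, None, 21, None, None, 9, None, None, None, 12]
Rule: An internal node has at least one child.
Per-node child counts:
  node 35: 2 child(ren)
  node 19: 2 child(ren)
  node 17: 1 child(ren)
  node 6: 1 child(ren)
  node 9: 1 child(ren)
  node 12: 0 child(ren)
  node 31: 1 child(ren)
  node 21: 0 child(ren)
  node 36: 0 child(ren)
Matching nodes: [35, 19, 17, 6, 9, 31]
Count of internal (non-leaf) nodes: 6


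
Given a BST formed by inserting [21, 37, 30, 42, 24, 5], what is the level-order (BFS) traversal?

Tree insertion order: [21, 37, 30, 42, 24, 5]
Tree (level-order array): [21, 5, 37, None, None, 30, 42, 24]
BFS from the root, enqueuing left then right child of each popped node:
  queue [21] -> pop 21, enqueue [5, 37], visited so far: [21]
  queue [5, 37] -> pop 5, enqueue [none], visited so far: [21, 5]
  queue [37] -> pop 37, enqueue [30, 42], visited so far: [21, 5, 37]
  queue [30, 42] -> pop 30, enqueue [24], visited so far: [21, 5, 37, 30]
  queue [42, 24] -> pop 42, enqueue [none], visited so far: [21, 5, 37, 30, 42]
  queue [24] -> pop 24, enqueue [none], visited so far: [21, 5, 37, 30, 42, 24]
Result: [21, 5, 37, 30, 42, 24]


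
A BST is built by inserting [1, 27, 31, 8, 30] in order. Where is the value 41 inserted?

Starting tree (level order): [1, None, 27, 8, 31, None, None, 30]
Insertion path: 1 -> 27 -> 31
Result: insert 41 as right child of 31
Final tree (level order): [1, None, 27, 8, 31, None, None, 30, 41]


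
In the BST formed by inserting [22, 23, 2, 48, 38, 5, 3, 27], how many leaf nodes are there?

Tree built from: [22, 23, 2, 48, 38, 5, 3, 27]
Tree (level-order array): [22, 2, 23, None, 5, None, 48, 3, None, 38, None, None, None, 27]
Rule: A leaf has 0 children.
Per-node child counts:
  node 22: 2 child(ren)
  node 2: 1 child(ren)
  node 5: 1 child(ren)
  node 3: 0 child(ren)
  node 23: 1 child(ren)
  node 48: 1 child(ren)
  node 38: 1 child(ren)
  node 27: 0 child(ren)
Matching nodes: [3, 27]
Count of leaf nodes: 2


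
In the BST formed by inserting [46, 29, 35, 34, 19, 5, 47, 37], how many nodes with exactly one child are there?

Tree built from: [46, 29, 35, 34, 19, 5, 47, 37]
Tree (level-order array): [46, 29, 47, 19, 35, None, None, 5, None, 34, 37]
Rule: These are nodes with exactly 1 non-null child.
Per-node child counts:
  node 46: 2 child(ren)
  node 29: 2 child(ren)
  node 19: 1 child(ren)
  node 5: 0 child(ren)
  node 35: 2 child(ren)
  node 34: 0 child(ren)
  node 37: 0 child(ren)
  node 47: 0 child(ren)
Matching nodes: [19]
Count of nodes with exactly one child: 1


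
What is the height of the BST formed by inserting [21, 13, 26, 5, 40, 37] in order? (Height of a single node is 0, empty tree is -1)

Insertion order: [21, 13, 26, 5, 40, 37]
Tree (level-order array): [21, 13, 26, 5, None, None, 40, None, None, 37]
Compute height bottom-up (empty subtree = -1):
  height(5) = 1 + max(-1, -1) = 0
  height(13) = 1 + max(0, -1) = 1
  height(37) = 1 + max(-1, -1) = 0
  height(40) = 1 + max(0, -1) = 1
  height(26) = 1 + max(-1, 1) = 2
  height(21) = 1 + max(1, 2) = 3
Height = 3


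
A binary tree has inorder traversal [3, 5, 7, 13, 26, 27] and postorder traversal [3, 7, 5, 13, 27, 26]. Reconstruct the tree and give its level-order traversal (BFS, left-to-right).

Inorder:   [3, 5, 7, 13, 26, 27]
Postorder: [3, 7, 5, 13, 27, 26]
Algorithm: postorder visits root last, so walk postorder right-to-left;
each value is the root of the current inorder slice — split it at that
value, recurse on the right subtree first, then the left.
Recursive splits:
  root=26; inorder splits into left=[3, 5, 7, 13], right=[27]
  root=27; inorder splits into left=[], right=[]
  root=13; inorder splits into left=[3, 5, 7], right=[]
  root=5; inorder splits into left=[3], right=[7]
  root=7; inorder splits into left=[], right=[]
  root=3; inorder splits into left=[], right=[]
Reconstructed level-order: [26, 13, 27, 5, 3, 7]


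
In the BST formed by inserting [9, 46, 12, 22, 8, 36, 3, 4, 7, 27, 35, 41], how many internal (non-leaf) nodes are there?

Tree built from: [9, 46, 12, 22, 8, 36, 3, 4, 7, 27, 35, 41]
Tree (level-order array): [9, 8, 46, 3, None, 12, None, None, 4, None, 22, None, 7, None, 36, None, None, 27, 41, None, 35]
Rule: An internal node has at least one child.
Per-node child counts:
  node 9: 2 child(ren)
  node 8: 1 child(ren)
  node 3: 1 child(ren)
  node 4: 1 child(ren)
  node 7: 0 child(ren)
  node 46: 1 child(ren)
  node 12: 1 child(ren)
  node 22: 1 child(ren)
  node 36: 2 child(ren)
  node 27: 1 child(ren)
  node 35: 0 child(ren)
  node 41: 0 child(ren)
Matching nodes: [9, 8, 3, 4, 46, 12, 22, 36, 27]
Count of internal (non-leaf) nodes: 9


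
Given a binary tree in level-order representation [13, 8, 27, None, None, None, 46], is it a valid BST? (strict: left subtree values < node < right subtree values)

Level-order array: [13, 8, 27, None, None, None, 46]
Validate using subtree bounds (lo, hi): at each node, require lo < value < hi,
then recurse left with hi=value and right with lo=value.
Preorder trace (stopping at first violation):
  at node 13 with bounds (-inf, +inf): OK
  at node 8 with bounds (-inf, 13): OK
  at node 27 with bounds (13, +inf): OK
  at node 46 with bounds (27, +inf): OK
No violation found at any node.
Result: Valid BST


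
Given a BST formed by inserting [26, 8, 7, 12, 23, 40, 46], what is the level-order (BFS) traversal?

Tree insertion order: [26, 8, 7, 12, 23, 40, 46]
Tree (level-order array): [26, 8, 40, 7, 12, None, 46, None, None, None, 23]
BFS from the root, enqueuing left then right child of each popped node:
  queue [26] -> pop 26, enqueue [8, 40], visited so far: [26]
  queue [8, 40] -> pop 8, enqueue [7, 12], visited so far: [26, 8]
  queue [40, 7, 12] -> pop 40, enqueue [46], visited so far: [26, 8, 40]
  queue [7, 12, 46] -> pop 7, enqueue [none], visited so far: [26, 8, 40, 7]
  queue [12, 46] -> pop 12, enqueue [23], visited so far: [26, 8, 40, 7, 12]
  queue [46, 23] -> pop 46, enqueue [none], visited so far: [26, 8, 40, 7, 12, 46]
  queue [23] -> pop 23, enqueue [none], visited so far: [26, 8, 40, 7, 12, 46, 23]
Result: [26, 8, 40, 7, 12, 46, 23]


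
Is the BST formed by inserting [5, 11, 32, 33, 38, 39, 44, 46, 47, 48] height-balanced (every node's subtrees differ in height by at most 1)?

Tree (level-order array): [5, None, 11, None, 32, None, 33, None, 38, None, 39, None, 44, None, 46, None, 47, None, 48]
Definition: a tree is height-balanced if, at every node, |h(left) - h(right)| <= 1 (empty subtree has height -1).
Bottom-up per-node check:
  node 48: h_left=-1, h_right=-1, diff=0 [OK], height=0
  node 47: h_left=-1, h_right=0, diff=1 [OK], height=1
  node 46: h_left=-1, h_right=1, diff=2 [FAIL (|-1-1|=2 > 1)], height=2
  node 44: h_left=-1, h_right=2, diff=3 [FAIL (|-1-2|=3 > 1)], height=3
  node 39: h_left=-1, h_right=3, diff=4 [FAIL (|-1-3|=4 > 1)], height=4
  node 38: h_left=-1, h_right=4, diff=5 [FAIL (|-1-4|=5 > 1)], height=5
  node 33: h_left=-1, h_right=5, diff=6 [FAIL (|-1-5|=6 > 1)], height=6
  node 32: h_left=-1, h_right=6, diff=7 [FAIL (|-1-6|=7 > 1)], height=7
  node 11: h_left=-1, h_right=7, diff=8 [FAIL (|-1-7|=8 > 1)], height=8
  node 5: h_left=-1, h_right=8, diff=9 [FAIL (|-1-8|=9 > 1)], height=9
Node 46 violates the condition: |-1 - 1| = 2 > 1.
Result: Not balanced


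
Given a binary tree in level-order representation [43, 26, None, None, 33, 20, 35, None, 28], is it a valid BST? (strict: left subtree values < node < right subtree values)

Level-order array: [43, 26, None, None, 33, 20, 35, None, 28]
Validate using subtree bounds (lo, hi): at each node, require lo < value < hi,
then recurse left with hi=value and right with lo=value.
Preorder trace (stopping at first violation):
  at node 43 with bounds (-inf, +inf): OK
  at node 26 with bounds (-inf, 43): OK
  at node 33 with bounds (26, 43): OK
  at node 20 with bounds (26, 33): VIOLATION
Node 20 violates its bound: not (26 < 20 < 33).
Result: Not a valid BST


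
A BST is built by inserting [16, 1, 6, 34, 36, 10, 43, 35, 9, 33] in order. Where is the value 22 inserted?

Starting tree (level order): [16, 1, 34, None, 6, 33, 36, None, 10, None, None, 35, 43, 9]
Insertion path: 16 -> 34 -> 33
Result: insert 22 as left child of 33
Final tree (level order): [16, 1, 34, None, 6, 33, 36, None, 10, 22, None, 35, 43, 9]


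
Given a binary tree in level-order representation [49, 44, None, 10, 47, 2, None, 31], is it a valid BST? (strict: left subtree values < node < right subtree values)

Level-order array: [49, 44, None, 10, 47, 2, None, 31]
Validate using subtree bounds (lo, hi): at each node, require lo < value < hi,
then recurse left with hi=value and right with lo=value.
Preorder trace (stopping at first violation):
  at node 49 with bounds (-inf, +inf): OK
  at node 44 with bounds (-inf, 49): OK
  at node 10 with bounds (-inf, 44): OK
  at node 2 with bounds (-inf, 10): OK
  at node 47 with bounds (44, 49): OK
  at node 31 with bounds (44, 47): VIOLATION
Node 31 violates its bound: not (44 < 31 < 47).
Result: Not a valid BST


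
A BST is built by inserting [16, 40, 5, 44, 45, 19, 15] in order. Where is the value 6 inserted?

Starting tree (level order): [16, 5, 40, None, 15, 19, 44, None, None, None, None, None, 45]
Insertion path: 16 -> 5 -> 15
Result: insert 6 as left child of 15
Final tree (level order): [16, 5, 40, None, 15, 19, 44, 6, None, None, None, None, 45]


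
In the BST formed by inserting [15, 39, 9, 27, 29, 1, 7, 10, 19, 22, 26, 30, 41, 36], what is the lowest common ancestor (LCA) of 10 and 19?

Tree insertion order: [15, 39, 9, 27, 29, 1, 7, 10, 19, 22, 26, 30, 41, 36]
Tree (level-order array): [15, 9, 39, 1, 10, 27, 41, None, 7, None, None, 19, 29, None, None, None, None, None, 22, None, 30, None, 26, None, 36]
In a BST, the LCA of p=10, q=19 is the first node v on the
root-to-leaf path with p <= v <= q (go left if both < v, right if both > v).
Walk from root:
  at 15: 10 <= 15 <= 19, this is the LCA
LCA = 15


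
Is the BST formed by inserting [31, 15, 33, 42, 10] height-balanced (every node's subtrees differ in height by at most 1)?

Tree (level-order array): [31, 15, 33, 10, None, None, 42]
Definition: a tree is height-balanced if, at every node, |h(left) - h(right)| <= 1 (empty subtree has height -1).
Bottom-up per-node check:
  node 10: h_left=-1, h_right=-1, diff=0 [OK], height=0
  node 15: h_left=0, h_right=-1, diff=1 [OK], height=1
  node 42: h_left=-1, h_right=-1, diff=0 [OK], height=0
  node 33: h_left=-1, h_right=0, diff=1 [OK], height=1
  node 31: h_left=1, h_right=1, diff=0 [OK], height=2
All nodes satisfy the balance condition.
Result: Balanced


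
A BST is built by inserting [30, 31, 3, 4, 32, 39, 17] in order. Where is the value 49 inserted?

Starting tree (level order): [30, 3, 31, None, 4, None, 32, None, 17, None, 39]
Insertion path: 30 -> 31 -> 32 -> 39
Result: insert 49 as right child of 39
Final tree (level order): [30, 3, 31, None, 4, None, 32, None, 17, None, 39, None, None, None, 49]


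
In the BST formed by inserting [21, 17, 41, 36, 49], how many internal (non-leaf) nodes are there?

Tree built from: [21, 17, 41, 36, 49]
Tree (level-order array): [21, 17, 41, None, None, 36, 49]
Rule: An internal node has at least one child.
Per-node child counts:
  node 21: 2 child(ren)
  node 17: 0 child(ren)
  node 41: 2 child(ren)
  node 36: 0 child(ren)
  node 49: 0 child(ren)
Matching nodes: [21, 41]
Count of internal (non-leaf) nodes: 2


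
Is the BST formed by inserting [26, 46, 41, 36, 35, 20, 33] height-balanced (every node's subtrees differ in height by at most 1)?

Tree (level-order array): [26, 20, 46, None, None, 41, None, 36, None, 35, None, 33]
Definition: a tree is height-balanced if, at every node, |h(left) - h(right)| <= 1 (empty subtree has height -1).
Bottom-up per-node check:
  node 20: h_left=-1, h_right=-1, diff=0 [OK], height=0
  node 33: h_left=-1, h_right=-1, diff=0 [OK], height=0
  node 35: h_left=0, h_right=-1, diff=1 [OK], height=1
  node 36: h_left=1, h_right=-1, diff=2 [FAIL (|1--1|=2 > 1)], height=2
  node 41: h_left=2, h_right=-1, diff=3 [FAIL (|2--1|=3 > 1)], height=3
  node 46: h_left=3, h_right=-1, diff=4 [FAIL (|3--1|=4 > 1)], height=4
  node 26: h_left=0, h_right=4, diff=4 [FAIL (|0-4|=4 > 1)], height=5
Node 36 violates the condition: |1 - -1| = 2 > 1.
Result: Not balanced


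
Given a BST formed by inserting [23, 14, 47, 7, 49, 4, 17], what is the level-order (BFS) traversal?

Tree insertion order: [23, 14, 47, 7, 49, 4, 17]
Tree (level-order array): [23, 14, 47, 7, 17, None, 49, 4]
BFS from the root, enqueuing left then right child of each popped node:
  queue [23] -> pop 23, enqueue [14, 47], visited so far: [23]
  queue [14, 47] -> pop 14, enqueue [7, 17], visited so far: [23, 14]
  queue [47, 7, 17] -> pop 47, enqueue [49], visited so far: [23, 14, 47]
  queue [7, 17, 49] -> pop 7, enqueue [4], visited so far: [23, 14, 47, 7]
  queue [17, 49, 4] -> pop 17, enqueue [none], visited so far: [23, 14, 47, 7, 17]
  queue [49, 4] -> pop 49, enqueue [none], visited so far: [23, 14, 47, 7, 17, 49]
  queue [4] -> pop 4, enqueue [none], visited so far: [23, 14, 47, 7, 17, 49, 4]
Result: [23, 14, 47, 7, 17, 49, 4]


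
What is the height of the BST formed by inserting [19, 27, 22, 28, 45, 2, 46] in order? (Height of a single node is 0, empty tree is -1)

Insertion order: [19, 27, 22, 28, 45, 2, 46]
Tree (level-order array): [19, 2, 27, None, None, 22, 28, None, None, None, 45, None, 46]
Compute height bottom-up (empty subtree = -1):
  height(2) = 1 + max(-1, -1) = 0
  height(22) = 1 + max(-1, -1) = 0
  height(46) = 1 + max(-1, -1) = 0
  height(45) = 1 + max(-1, 0) = 1
  height(28) = 1 + max(-1, 1) = 2
  height(27) = 1 + max(0, 2) = 3
  height(19) = 1 + max(0, 3) = 4
Height = 4


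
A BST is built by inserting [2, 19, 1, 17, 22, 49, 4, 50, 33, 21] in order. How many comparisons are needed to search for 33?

Search path for 33: 2 -> 19 -> 22 -> 49 -> 33
Found: True
Comparisons: 5


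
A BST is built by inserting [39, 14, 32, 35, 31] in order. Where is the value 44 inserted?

Starting tree (level order): [39, 14, None, None, 32, 31, 35]
Insertion path: 39
Result: insert 44 as right child of 39
Final tree (level order): [39, 14, 44, None, 32, None, None, 31, 35]


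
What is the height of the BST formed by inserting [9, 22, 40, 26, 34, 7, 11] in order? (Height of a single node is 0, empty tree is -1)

Insertion order: [9, 22, 40, 26, 34, 7, 11]
Tree (level-order array): [9, 7, 22, None, None, 11, 40, None, None, 26, None, None, 34]
Compute height bottom-up (empty subtree = -1):
  height(7) = 1 + max(-1, -1) = 0
  height(11) = 1 + max(-1, -1) = 0
  height(34) = 1 + max(-1, -1) = 0
  height(26) = 1 + max(-1, 0) = 1
  height(40) = 1 + max(1, -1) = 2
  height(22) = 1 + max(0, 2) = 3
  height(9) = 1 + max(0, 3) = 4
Height = 4


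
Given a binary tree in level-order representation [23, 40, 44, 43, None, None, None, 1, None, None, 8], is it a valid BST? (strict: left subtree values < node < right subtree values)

Level-order array: [23, 40, 44, 43, None, None, None, 1, None, None, 8]
Validate using subtree bounds (lo, hi): at each node, require lo < value < hi,
then recurse left with hi=value and right with lo=value.
Preorder trace (stopping at first violation):
  at node 23 with bounds (-inf, +inf): OK
  at node 40 with bounds (-inf, 23): VIOLATION
Node 40 violates its bound: not (-inf < 40 < 23).
Result: Not a valid BST


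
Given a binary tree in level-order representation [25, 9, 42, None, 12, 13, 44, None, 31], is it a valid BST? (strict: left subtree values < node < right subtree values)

Level-order array: [25, 9, 42, None, 12, 13, 44, None, 31]
Validate using subtree bounds (lo, hi): at each node, require lo < value < hi,
then recurse left with hi=value and right with lo=value.
Preorder trace (stopping at first violation):
  at node 25 with bounds (-inf, +inf): OK
  at node 9 with bounds (-inf, 25): OK
  at node 12 with bounds (9, 25): OK
  at node 31 with bounds (12, 25): VIOLATION
Node 31 violates its bound: not (12 < 31 < 25).
Result: Not a valid BST


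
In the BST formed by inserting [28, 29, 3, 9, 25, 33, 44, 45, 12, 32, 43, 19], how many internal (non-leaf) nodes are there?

Tree built from: [28, 29, 3, 9, 25, 33, 44, 45, 12, 32, 43, 19]
Tree (level-order array): [28, 3, 29, None, 9, None, 33, None, 25, 32, 44, 12, None, None, None, 43, 45, None, 19]
Rule: An internal node has at least one child.
Per-node child counts:
  node 28: 2 child(ren)
  node 3: 1 child(ren)
  node 9: 1 child(ren)
  node 25: 1 child(ren)
  node 12: 1 child(ren)
  node 19: 0 child(ren)
  node 29: 1 child(ren)
  node 33: 2 child(ren)
  node 32: 0 child(ren)
  node 44: 2 child(ren)
  node 43: 0 child(ren)
  node 45: 0 child(ren)
Matching nodes: [28, 3, 9, 25, 12, 29, 33, 44]
Count of internal (non-leaf) nodes: 8


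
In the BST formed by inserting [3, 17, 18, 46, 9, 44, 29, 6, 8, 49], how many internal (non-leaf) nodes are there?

Tree built from: [3, 17, 18, 46, 9, 44, 29, 6, 8, 49]
Tree (level-order array): [3, None, 17, 9, 18, 6, None, None, 46, None, 8, 44, 49, None, None, 29]
Rule: An internal node has at least one child.
Per-node child counts:
  node 3: 1 child(ren)
  node 17: 2 child(ren)
  node 9: 1 child(ren)
  node 6: 1 child(ren)
  node 8: 0 child(ren)
  node 18: 1 child(ren)
  node 46: 2 child(ren)
  node 44: 1 child(ren)
  node 29: 0 child(ren)
  node 49: 0 child(ren)
Matching nodes: [3, 17, 9, 6, 18, 46, 44]
Count of internal (non-leaf) nodes: 7


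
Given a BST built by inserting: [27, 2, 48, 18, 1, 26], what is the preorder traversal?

Tree insertion order: [27, 2, 48, 18, 1, 26]
Tree (level-order array): [27, 2, 48, 1, 18, None, None, None, None, None, 26]
Preorder traversal: [27, 2, 1, 18, 26, 48]


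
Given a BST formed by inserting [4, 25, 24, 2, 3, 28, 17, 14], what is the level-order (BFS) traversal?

Tree insertion order: [4, 25, 24, 2, 3, 28, 17, 14]
Tree (level-order array): [4, 2, 25, None, 3, 24, 28, None, None, 17, None, None, None, 14]
BFS from the root, enqueuing left then right child of each popped node:
  queue [4] -> pop 4, enqueue [2, 25], visited so far: [4]
  queue [2, 25] -> pop 2, enqueue [3], visited so far: [4, 2]
  queue [25, 3] -> pop 25, enqueue [24, 28], visited so far: [4, 2, 25]
  queue [3, 24, 28] -> pop 3, enqueue [none], visited so far: [4, 2, 25, 3]
  queue [24, 28] -> pop 24, enqueue [17], visited so far: [4, 2, 25, 3, 24]
  queue [28, 17] -> pop 28, enqueue [none], visited so far: [4, 2, 25, 3, 24, 28]
  queue [17] -> pop 17, enqueue [14], visited so far: [4, 2, 25, 3, 24, 28, 17]
  queue [14] -> pop 14, enqueue [none], visited so far: [4, 2, 25, 3, 24, 28, 17, 14]
Result: [4, 2, 25, 3, 24, 28, 17, 14]


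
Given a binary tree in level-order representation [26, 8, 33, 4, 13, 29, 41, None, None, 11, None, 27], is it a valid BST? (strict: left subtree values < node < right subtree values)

Level-order array: [26, 8, 33, 4, 13, 29, 41, None, None, 11, None, 27]
Validate using subtree bounds (lo, hi): at each node, require lo < value < hi,
then recurse left with hi=value and right with lo=value.
Preorder trace (stopping at first violation):
  at node 26 with bounds (-inf, +inf): OK
  at node 8 with bounds (-inf, 26): OK
  at node 4 with bounds (-inf, 8): OK
  at node 13 with bounds (8, 26): OK
  at node 11 with bounds (8, 13): OK
  at node 33 with bounds (26, +inf): OK
  at node 29 with bounds (26, 33): OK
  at node 27 with bounds (26, 29): OK
  at node 41 with bounds (33, +inf): OK
No violation found at any node.
Result: Valid BST


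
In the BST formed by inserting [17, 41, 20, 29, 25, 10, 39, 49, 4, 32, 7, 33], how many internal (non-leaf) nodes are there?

Tree built from: [17, 41, 20, 29, 25, 10, 39, 49, 4, 32, 7, 33]
Tree (level-order array): [17, 10, 41, 4, None, 20, 49, None, 7, None, 29, None, None, None, None, 25, 39, None, None, 32, None, None, 33]
Rule: An internal node has at least one child.
Per-node child counts:
  node 17: 2 child(ren)
  node 10: 1 child(ren)
  node 4: 1 child(ren)
  node 7: 0 child(ren)
  node 41: 2 child(ren)
  node 20: 1 child(ren)
  node 29: 2 child(ren)
  node 25: 0 child(ren)
  node 39: 1 child(ren)
  node 32: 1 child(ren)
  node 33: 0 child(ren)
  node 49: 0 child(ren)
Matching nodes: [17, 10, 4, 41, 20, 29, 39, 32]
Count of internal (non-leaf) nodes: 8
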